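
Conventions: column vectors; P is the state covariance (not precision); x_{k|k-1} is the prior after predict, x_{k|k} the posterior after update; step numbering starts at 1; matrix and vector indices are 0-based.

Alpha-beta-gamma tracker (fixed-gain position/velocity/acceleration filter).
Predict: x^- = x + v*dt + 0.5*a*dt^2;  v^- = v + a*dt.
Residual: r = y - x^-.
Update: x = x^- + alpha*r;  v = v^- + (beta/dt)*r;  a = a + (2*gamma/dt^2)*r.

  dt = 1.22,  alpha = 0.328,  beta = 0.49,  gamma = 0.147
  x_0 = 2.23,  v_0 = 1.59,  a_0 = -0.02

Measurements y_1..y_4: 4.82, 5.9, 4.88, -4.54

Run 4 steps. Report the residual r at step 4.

step 1: x_pred=4.1549  r=0.6651  x^+=4.3731  v^+=1.8327  a^+=0.1114
step 2: x_pred=6.6919  r=-0.7919  x^+=6.4321  v^+=1.6506  a^+=-0.0450
step 3: x_pred=8.4123  r=-3.5323  x^+=7.2537  v^+=0.1769  a^+=-0.7428
step 4: x_pred=6.9167  r=-11.4567  x^+=3.1589  v^+=-5.3308  a^+=-3.0058

resid = -11.4567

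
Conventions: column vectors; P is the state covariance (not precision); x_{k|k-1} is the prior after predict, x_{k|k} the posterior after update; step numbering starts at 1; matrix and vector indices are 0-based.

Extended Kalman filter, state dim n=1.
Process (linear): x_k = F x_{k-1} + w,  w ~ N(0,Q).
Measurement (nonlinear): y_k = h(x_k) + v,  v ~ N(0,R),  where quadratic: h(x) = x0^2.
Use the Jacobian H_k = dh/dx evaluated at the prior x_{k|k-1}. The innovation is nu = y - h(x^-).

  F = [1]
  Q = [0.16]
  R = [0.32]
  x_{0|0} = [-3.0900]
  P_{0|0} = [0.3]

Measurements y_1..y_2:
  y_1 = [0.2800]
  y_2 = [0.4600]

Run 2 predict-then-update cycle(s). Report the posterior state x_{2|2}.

x_post = [-1.0533]

step 1: x^-=[-3.0900]  P^-=[0.4600]  H_jac=[-6.1800]  S=[17.8885]  K=[-0.1589]  nu=[-9.2681]  x^+=[-1.6171]  P^+=[0.0082]
step 2: x^-=[-1.6171]  P^-=[0.1682]  H_jac=[-3.2343]  S=[2.0798]  K=[-0.2616]  nu=[-2.1551]  x^+=[-1.0533]  P^+=[0.0259]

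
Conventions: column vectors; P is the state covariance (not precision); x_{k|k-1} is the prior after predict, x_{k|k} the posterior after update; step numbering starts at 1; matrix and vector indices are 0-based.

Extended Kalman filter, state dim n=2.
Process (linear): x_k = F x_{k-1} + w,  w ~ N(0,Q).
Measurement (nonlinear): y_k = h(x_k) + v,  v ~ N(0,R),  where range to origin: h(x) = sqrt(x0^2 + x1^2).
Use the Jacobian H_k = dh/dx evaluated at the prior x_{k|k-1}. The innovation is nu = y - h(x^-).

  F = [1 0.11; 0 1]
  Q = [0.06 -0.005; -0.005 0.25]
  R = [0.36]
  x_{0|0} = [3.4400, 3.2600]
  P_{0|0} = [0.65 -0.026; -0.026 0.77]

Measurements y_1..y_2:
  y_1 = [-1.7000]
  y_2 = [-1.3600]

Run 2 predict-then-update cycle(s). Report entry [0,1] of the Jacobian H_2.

step 1: x^-=[3.7986, 3.2600]  P^-=[0.7136 0.0537; 0.0537 1.0200]  H_jac=[0.7589 0.6513]  S=[1.2566]  K=[0.4588; 0.5611]  nu=[-6.7057]  x^+=[0.7223, -0.5022]  P^+=[0.4491 -0.2697; -0.2697 0.6244]
step 2: x^-=[0.6671, -0.5022]  P^-=[0.4573 -0.2061; -0.2061 0.8744]  H_jac=[0.7989 -0.6015]  S=[1.1663]  K=[0.4195; -0.5921]  nu=[-2.1950]  x^+=[-0.2538, 0.7975]  P^+=[0.2521 0.0837; 0.0837 0.4655]

H_jac[0,1] = -0.6015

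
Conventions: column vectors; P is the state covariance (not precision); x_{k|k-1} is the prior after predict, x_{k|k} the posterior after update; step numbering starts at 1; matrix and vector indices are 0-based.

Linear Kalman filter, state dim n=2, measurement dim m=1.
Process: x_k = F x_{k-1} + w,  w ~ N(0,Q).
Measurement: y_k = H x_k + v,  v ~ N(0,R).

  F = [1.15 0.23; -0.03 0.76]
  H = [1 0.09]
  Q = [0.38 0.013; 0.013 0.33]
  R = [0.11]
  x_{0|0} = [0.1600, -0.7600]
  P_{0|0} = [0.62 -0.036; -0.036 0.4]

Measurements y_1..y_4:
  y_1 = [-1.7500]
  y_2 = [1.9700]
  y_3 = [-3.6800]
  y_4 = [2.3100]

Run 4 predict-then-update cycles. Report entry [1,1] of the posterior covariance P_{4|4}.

P_post[1,1] = 0.6733

step 1: x^-=[0.0092, -0.5824]  P^-=[1.2021 0.0303; 0.0303 0.5632]  S=[1.3221]  K=[0.9113; 0.0613]  nu=[-1.7068]  x^+=[-1.5462, -0.6870]  P^+=[0.1042 -0.0435; -0.0435 0.5583]
step 2: x^-=[-1.9361, -0.4757]  P^-=[0.5243 0.0693; 0.0693 0.6545]  S=[0.6520]  K=[0.8136; 0.1966]  nu=[3.9489]  x^+=[1.2768, 0.3006]  P^+=[0.0926 -0.0350; -0.0350 0.6293]
step 3: x^-=[1.5374, 0.1901]  P^-=[0.5173 0.0894; 0.0894 0.6952]  S=[0.6490]  K=[0.8094; 0.2342]  nu=[-5.2345]  x^+=[-2.6996, -1.0359]  P^+=[0.0921 -0.0336; -0.0336 0.6596]
step 4: x^-=[-3.3428, -0.7063]  P^-=[0.5189 0.0960; 0.0960 0.7126]  S=[0.6519]  K=[0.8092; 0.2456]  nu=[5.7164]  x^+=[1.2827, 0.6977]  P^+=[0.0920 -0.0336; -0.0336 0.6733]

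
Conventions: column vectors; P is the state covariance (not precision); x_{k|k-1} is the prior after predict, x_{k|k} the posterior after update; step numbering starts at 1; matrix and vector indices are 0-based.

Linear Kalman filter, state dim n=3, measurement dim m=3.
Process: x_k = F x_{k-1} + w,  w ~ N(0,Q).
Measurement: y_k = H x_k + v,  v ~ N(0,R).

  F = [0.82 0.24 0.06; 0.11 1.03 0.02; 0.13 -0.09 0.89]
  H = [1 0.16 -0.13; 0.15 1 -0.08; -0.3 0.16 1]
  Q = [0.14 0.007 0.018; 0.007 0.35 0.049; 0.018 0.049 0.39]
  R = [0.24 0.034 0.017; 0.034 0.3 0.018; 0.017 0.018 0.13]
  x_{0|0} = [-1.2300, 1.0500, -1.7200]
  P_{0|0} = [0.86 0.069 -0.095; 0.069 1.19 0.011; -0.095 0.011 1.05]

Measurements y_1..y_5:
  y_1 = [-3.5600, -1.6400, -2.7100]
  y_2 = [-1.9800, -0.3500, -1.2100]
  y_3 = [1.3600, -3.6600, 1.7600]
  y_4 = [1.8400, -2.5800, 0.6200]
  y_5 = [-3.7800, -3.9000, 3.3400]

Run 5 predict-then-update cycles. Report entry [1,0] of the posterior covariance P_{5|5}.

step 1: x^-=[-0.8598, 0.9118, -1.7852]  P^-=[0.8087 0.4386 0.0693; 0.4386 1.6390 -0.0213; 0.0693 -0.0213 1.2205]  S=[1.2345 0.8755 -0.2241; 0.8755 2.0983 0.0162; -0.2241 0.0162 1.3748]  K=[0.7472 -0.0479 0.0474; 0.0093 0.8088 0.0716; 0.1850 -0.1359 0.9020]  nu=[-3.0782, -2.5656, -1.3286]  x^+=[-3.0999, -1.2871, -3.2044]  P^+=[0.1902 -0.0105 0.0767; -0.0105 0.2444 -0.0182; 0.0767 -0.0182 0.1439]
step 2: x^-=[-3.0431, -1.7308, -3.1391]  P^-=[0.2854 0.0761 0.0939; 0.0761 0.6088 0.0214; 0.0939 0.0214 0.5301]  S=[0.5489 0.2453 -0.0128; 0.2453 0.9358 0.0766; -0.0128 0.0766 0.6445]  K=[0.5315 -0.0240 0.0452; 0.0227 0.6491 0.0722; 0.1167 -0.1034 0.7986]  nu=[0.9319, 1.5862, 1.2931]  x^+=[-2.5272, -0.5868, -2.1616]  P^+=[0.1354 -0.0042 0.0558; -0.0042 0.1965 -0.0112; 0.0558 -0.0112 0.1225]
step 3: x^-=[-2.3428, -0.9256, -2.1996]  P^-=[0.2464 0.0649 0.0737; 0.0649 0.5590 0.0297; 0.0737 0.0297 0.5057]  S=[0.5096 0.2205 -0.0203; 0.2205 0.8807 0.0802; -0.0203 0.0802 0.6312]  K=[0.4942 -0.0179 0.0343; 0.0260 0.6294 0.0789; 0.0980 -0.0960 0.7890]  nu=[3.5650, -2.5590, 3.4048]  x^+=[-0.4184, -2.1748, 1.0818]  P^+=[0.1256 -0.0027 0.0507; -0.0027 0.1908 -0.0093; 0.0507 -0.0093 0.1192]
step 4: x^-=[-0.8001, -2.2644, 1.1042]  P^-=[0.2395 0.0638 0.0692; 0.0638 0.5532 0.0314; 0.0692 0.0314 0.5014]  S=[0.5033 0.2176 -0.0225; 0.2176 0.8742 0.0811; -0.0225 0.0811 0.6295]  K=[0.4868 -0.0164 0.0314; 0.0272 0.6266 0.0804; 0.0939 -0.0944 0.7870]  nu=[3.1459, -0.1072, -0.3619]  x^+=[0.7217, -2.2753, 1.1249]  P^+=[0.1236 -0.0024 0.0495; -0.0024 0.1900 -0.0089; 0.0495 -0.0089 0.1185]
step 5: x^-=[0.1132, -2.2417, 1.2998]  P^-=[0.2382 0.0637 0.0682; 0.0637 0.5524 0.0318; 0.0682 0.0318 0.5004]  S=[0.5021 0.2173 -0.0230; 0.2173 0.8734 0.0813; -0.0230 0.0813 0.6292]  K=[0.4853 -0.0160 0.0308; 0.0275 0.6262 0.0807; 0.0930 -0.0941 0.7865]  nu=[-3.3656, -1.5714, 2.4329]  x^+=[-1.4202, -3.1217, 3.0480]  P^+=[0.1232 -0.0023 0.0493; -0.0023 0.1899 -0.0088; 0.0493 -0.0088 0.1183]

P_post[1,0] = -0.0023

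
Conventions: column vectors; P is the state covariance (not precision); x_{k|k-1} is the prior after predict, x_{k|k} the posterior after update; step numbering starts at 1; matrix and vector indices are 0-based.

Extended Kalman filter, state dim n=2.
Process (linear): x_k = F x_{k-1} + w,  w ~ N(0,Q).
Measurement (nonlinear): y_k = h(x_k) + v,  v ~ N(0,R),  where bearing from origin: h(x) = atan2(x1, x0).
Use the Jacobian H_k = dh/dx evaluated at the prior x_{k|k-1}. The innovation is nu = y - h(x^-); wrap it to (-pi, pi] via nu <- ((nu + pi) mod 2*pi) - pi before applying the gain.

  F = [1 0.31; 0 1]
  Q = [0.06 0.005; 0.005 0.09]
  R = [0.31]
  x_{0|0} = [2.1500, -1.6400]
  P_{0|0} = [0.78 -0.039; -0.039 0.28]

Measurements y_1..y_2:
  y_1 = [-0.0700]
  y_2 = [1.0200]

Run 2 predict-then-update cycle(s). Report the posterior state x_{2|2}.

x_post = [2.6289, -0.7638]

step 1: x^-=[1.6416, -1.6400]  P^-=[0.8427 0.0528; 0.0528 0.3700]  H_jac=[0.3046 0.3049]  S=[0.4324]  K=[0.6309; 0.2981]  nu=[0.7149]  x^+=[2.0926, -1.4269]  P^+=[0.6706 -0.0285; -0.0285 0.3316]
step 2: x^-=[1.6503, -1.4269]  P^-=[0.7448 0.0793; 0.0793 0.4216]  H_jac=[0.2998 0.3467]  S=[0.4441]  K=[0.5647; 0.3827]  nu=[1.7329]  x^+=[2.6289, -0.7638]  P^+=[0.6032 -0.0167; -0.0167 0.3565]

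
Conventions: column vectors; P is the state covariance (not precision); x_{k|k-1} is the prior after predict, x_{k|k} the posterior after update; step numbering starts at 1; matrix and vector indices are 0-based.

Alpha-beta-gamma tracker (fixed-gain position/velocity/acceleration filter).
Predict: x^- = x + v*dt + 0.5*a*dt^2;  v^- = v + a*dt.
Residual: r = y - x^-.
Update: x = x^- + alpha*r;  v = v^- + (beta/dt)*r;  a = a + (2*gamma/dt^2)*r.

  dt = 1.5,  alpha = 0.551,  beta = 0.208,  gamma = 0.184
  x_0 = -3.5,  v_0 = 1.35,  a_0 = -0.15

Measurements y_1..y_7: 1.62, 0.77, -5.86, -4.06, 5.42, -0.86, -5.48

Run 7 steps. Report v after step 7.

step 1: x_pred=-1.6437  r=3.2637  x^+=0.1546  v^+=1.5776  a^+=0.3838
step 2: x_pred=2.9527  r=-2.1827  x^+=1.7500  v^+=1.8506  a^+=0.0268
step 3: x_pred=4.5561  r=-10.4161  x^+=-1.1832  v^+=0.4465  a^+=-1.6768
step 4: x_pred=-2.3999  r=-1.6601  x^+=-3.3146  v^+=-2.2990  a^+=-1.9483
step 5: x_pred=-8.9549  r=14.3749  x^+=-1.0343  v^+=-3.2281  a^+=0.4028
step 6: x_pred=-5.4234  r=4.5634  x^+=-2.9090  v^+=-1.9912  a^+=1.1491
step 7: x_pred=-4.6029  r=-0.8771  x^+=-5.0862  v^+=-0.3891  a^+=1.0057

v_post = -0.3891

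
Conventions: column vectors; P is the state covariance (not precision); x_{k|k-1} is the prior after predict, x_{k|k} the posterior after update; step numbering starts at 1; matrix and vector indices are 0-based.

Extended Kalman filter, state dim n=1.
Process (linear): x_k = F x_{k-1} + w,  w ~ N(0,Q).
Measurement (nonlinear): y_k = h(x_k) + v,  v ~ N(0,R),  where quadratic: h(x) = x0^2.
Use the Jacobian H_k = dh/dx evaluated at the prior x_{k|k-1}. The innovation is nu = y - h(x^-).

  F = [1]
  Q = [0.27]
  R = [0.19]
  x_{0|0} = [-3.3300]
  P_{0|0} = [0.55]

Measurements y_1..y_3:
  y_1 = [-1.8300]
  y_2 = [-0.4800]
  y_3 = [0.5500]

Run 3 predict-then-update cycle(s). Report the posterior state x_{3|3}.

x_post = [-0.7090]

step 1: x^-=[-3.3300]  P^-=[0.8200]  H_jac=[-6.6600]  S=[36.5616]  K=[-0.1494]  nu=[-12.9189]  x^+=[-1.4003]  P^+=[0.0043]
step 2: x^-=[-1.4003]  P^-=[0.2743]  H_jac=[-2.8006]  S=[2.3411]  K=[-0.3281]  nu=[-2.4409]  x^+=[-0.5995]  P^+=[0.0223]
step 3: x^-=[-0.5995]  P^-=[0.2923]  H_jac=[-1.1990]  S=[0.6101]  K=[-0.5743]  nu=[0.1906]  x^+=[-0.7090]  P^+=[0.0910]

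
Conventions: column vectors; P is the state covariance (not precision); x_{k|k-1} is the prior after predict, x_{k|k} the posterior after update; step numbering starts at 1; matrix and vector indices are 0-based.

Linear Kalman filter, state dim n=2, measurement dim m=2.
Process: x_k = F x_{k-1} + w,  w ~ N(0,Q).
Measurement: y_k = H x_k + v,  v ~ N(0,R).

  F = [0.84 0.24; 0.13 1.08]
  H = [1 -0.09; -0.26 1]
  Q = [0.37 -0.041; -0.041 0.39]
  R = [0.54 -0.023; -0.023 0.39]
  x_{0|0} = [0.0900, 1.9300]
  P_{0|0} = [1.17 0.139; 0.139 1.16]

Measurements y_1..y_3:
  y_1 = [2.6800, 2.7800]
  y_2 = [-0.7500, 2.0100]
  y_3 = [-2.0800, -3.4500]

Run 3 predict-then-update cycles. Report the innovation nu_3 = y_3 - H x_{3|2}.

innov = [-3.1623, -6.0209]

step 1: x^-=[0.5388, 2.0961]  P^-=[1.3184 0.5179; 0.5179 1.8018]  S=[1.7798 0.0020; 0.0020 2.0117]  K=[0.7145 0.0863; 0.1989 0.8286]  nu=[2.3298, 0.8240]  x^+=[2.2746, 3.2423]  P^+=[0.3946 0.1198; 0.1198 0.3497]
step 2: x^-=[2.6888, 3.7973]  P^-=[0.7169 0.2052; 0.2052 0.8382]  S=[1.2268 -0.0748; -0.0748 1.1700]  K=[0.5725 0.0527; 0.1473 0.6803]  nu=[-3.0970, -1.0882]  x^+=[0.8582, 2.6009]  P^+=[0.3160 0.0895; 0.0895 0.2852]
step 3: x^-=[1.3451, 2.9206]  P^-=[0.6455 0.1515; 0.1515 0.7531]  S=[1.1644 -0.1036; -0.1036 1.1080]  K=[0.5459 0.0363; 0.1303 0.6564]  nu=[-3.1623, -6.0209]  x^+=[-0.5996, -1.4432]  P^+=[0.3012 0.0799; 0.0799 0.2738]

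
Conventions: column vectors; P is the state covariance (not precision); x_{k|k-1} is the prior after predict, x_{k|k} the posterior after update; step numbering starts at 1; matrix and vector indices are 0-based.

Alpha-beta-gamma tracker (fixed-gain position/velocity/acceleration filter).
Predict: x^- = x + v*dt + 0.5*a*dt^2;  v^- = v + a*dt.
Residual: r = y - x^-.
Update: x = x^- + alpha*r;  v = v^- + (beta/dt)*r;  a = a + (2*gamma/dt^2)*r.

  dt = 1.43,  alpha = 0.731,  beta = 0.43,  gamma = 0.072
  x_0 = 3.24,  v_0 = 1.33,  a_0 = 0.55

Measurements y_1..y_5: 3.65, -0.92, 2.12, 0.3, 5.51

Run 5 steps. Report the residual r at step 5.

step 1: x_pred=5.7042  r=-2.0542  x^+=4.2026  v^+=1.4988  a^+=0.4053
step 2: x_pred=6.7603  r=-7.6803  x^+=1.1460  v^+=-0.2310  a^+=-0.1355
step 3: x_pred=0.6771  r=1.4429  x^+=1.7319  v^+=0.0091  a^+=-0.0339
step 4: x_pred=1.7102  r=-1.4102  x^+=0.6793  v^+=-0.4634  a^+=-0.1332
step 5: x_pred=-0.1195  r=5.6295  x^+=3.9957  v^+=1.0389  a^+=0.2632

resid = 5.6295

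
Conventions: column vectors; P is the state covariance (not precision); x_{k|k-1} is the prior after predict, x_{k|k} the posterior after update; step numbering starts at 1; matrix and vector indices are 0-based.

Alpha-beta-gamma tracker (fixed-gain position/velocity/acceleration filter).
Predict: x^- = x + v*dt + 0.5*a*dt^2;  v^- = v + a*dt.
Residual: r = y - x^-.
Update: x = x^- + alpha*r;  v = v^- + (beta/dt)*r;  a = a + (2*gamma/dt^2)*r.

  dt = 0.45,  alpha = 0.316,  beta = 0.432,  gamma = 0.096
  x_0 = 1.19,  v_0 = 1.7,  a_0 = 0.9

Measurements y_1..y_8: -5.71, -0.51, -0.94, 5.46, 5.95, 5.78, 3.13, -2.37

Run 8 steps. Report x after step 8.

x_post = 9.3801

step 1: x_pred=2.0461  r=-7.7561  x^+=-0.4048  v^+=-5.3409  a^+=-6.4540
step 2: x_pred=-3.4617  r=2.9517  x^+=-2.5289  v^+=-5.4116  a^+=-3.6553
step 3: x_pred=-5.3342  r=4.3942  x^+=-3.9457  v^+=-2.8380  a^+=0.5111
step 4: x_pred=-5.1710  r=10.6310  x^+=-1.8116  v^+=7.5978  a^+=10.5908
step 5: x_pred=2.6797  r=3.2703  x^+=3.7131  v^+=15.5031  a^+=13.6916
step 6: x_pred=12.0758  r=-6.2958  x^+=10.0863  v^+=15.6204  a^+=7.7222
step 7: x_pred=17.8974  r=-14.7674  x^+=13.2309  v^+=4.9187  a^+=-6.2794
step 8: x_pred=14.8085  r=-17.1785  x^+=9.3801  v^+=-14.3984  a^+=-22.5672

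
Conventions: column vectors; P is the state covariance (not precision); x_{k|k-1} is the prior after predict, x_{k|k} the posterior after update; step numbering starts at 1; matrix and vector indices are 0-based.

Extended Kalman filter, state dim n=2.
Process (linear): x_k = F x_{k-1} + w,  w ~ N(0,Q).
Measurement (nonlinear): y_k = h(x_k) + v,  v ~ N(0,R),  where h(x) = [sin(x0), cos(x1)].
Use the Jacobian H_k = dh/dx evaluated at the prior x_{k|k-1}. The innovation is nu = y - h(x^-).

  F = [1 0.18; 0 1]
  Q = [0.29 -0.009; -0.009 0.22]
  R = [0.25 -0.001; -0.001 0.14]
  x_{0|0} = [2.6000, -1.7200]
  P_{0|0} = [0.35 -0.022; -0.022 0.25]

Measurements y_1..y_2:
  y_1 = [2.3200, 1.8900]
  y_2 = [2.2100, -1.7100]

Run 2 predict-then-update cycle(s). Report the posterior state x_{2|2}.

step 1: x^-=[2.2904, -1.7200]  P^-=[0.6402 0.0140; 0.0140 0.4700]  H_jac=[-0.6591 0.0000; 0.0000 0.9889]  S=[0.5281 -0.0101; -0.0101 0.5996]  K=[-0.7988 0.0096; -0.0026 0.7751]  nu=[1.5679, 2.0387]  x^+=[1.0575, -0.1440]  P^+=[0.3030 0.0022; 0.0022 0.1097]
step 2: x^-=[1.0316, -0.1440]  P^-=[0.5973 0.0129; 0.0129 0.3297]  H_jac=[0.5134 0.0000; 0.0000 0.1435]  S=[0.4075 -0.0000; -0.0000 0.1468]  K=[0.7527 0.0129; 0.0163 0.3223]  nu=[1.3519, -2.6997]  x^+=[2.0144, -0.9920]  P^+=[0.3665 0.0073; 0.0073 0.3144]

x_post = [2.0144, -0.9920]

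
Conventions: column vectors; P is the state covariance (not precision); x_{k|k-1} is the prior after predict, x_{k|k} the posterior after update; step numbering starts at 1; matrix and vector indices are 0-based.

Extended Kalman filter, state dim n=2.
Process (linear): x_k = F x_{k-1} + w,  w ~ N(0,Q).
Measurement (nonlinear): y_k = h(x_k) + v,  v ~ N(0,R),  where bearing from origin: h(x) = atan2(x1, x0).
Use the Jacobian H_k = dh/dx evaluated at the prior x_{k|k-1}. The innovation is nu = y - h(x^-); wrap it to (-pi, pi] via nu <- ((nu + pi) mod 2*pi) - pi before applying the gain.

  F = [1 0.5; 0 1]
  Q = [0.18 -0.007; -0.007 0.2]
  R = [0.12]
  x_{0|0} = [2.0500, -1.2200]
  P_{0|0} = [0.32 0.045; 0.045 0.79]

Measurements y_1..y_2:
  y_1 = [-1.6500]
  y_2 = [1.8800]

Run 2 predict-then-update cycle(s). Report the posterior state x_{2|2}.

x_post = [-3.3254, -2.2689]

step 1: x^-=[1.4400, -1.2200]  P^-=[0.7425 0.4330; 0.4330 0.9900]  H_jac=[0.3425 0.4043]  S=[0.4888]  K=[0.8784; 1.1222]  nu=[-0.9471]  x^+=[0.6081, -2.2828]  P^+=[0.3654 -0.0488; -0.0488 0.3745]
step 2: x^-=[-0.5333, -2.2828]  P^-=[0.5902 0.1314; 0.1314 0.5745]  H_jac=[0.4154 -0.0970]  S=[0.2166]  K=[1.0727; -0.0054]  nu=[-2.6029]  x^+=[-3.3254, -2.2689]  P^+=[0.3409 0.1327; 0.1327 0.5744]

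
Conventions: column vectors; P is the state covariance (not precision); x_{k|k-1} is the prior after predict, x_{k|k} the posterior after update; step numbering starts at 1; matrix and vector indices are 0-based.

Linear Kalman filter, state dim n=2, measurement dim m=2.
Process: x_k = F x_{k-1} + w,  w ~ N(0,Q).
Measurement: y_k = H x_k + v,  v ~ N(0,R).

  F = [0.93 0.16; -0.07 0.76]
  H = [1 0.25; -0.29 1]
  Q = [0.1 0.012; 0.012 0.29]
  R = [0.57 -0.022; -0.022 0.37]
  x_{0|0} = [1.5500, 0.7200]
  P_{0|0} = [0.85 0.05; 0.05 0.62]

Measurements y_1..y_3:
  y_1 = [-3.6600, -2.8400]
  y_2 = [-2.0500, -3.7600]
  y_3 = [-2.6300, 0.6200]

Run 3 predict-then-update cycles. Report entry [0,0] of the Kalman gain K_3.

K[0,0] = 0.3448

step 1: x^-=[1.5567, 0.4387]  P^-=[0.8659 0.0668; 0.0668 0.6470]  S=[1.5098 -0.0494; -0.0494 1.0510]  K=[0.5798 -0.1481; 0.1712 0.6052]  nu=[-5.3264, -2.8273]  x^+=[-1.1127, -2.1841]  P^+=[0.3269 0.0273; 0.0273 0.2280]
step 2: x^-=[-1.3842, -1.5820]  P^-=[0.3967 0.0374; 0.0374 0.4204]  S=[1.0117 0.0028; 0.0028 0.8021]  K=[0.4016 -0.0982; 0.1395 0.5102]  nu=[-0.2703, -2.5794]  x^+=[-1.2395, -2.9356]  P^+=[0.2260 0.0204; 0.0204 0.1916]
step 3: x^-=[-1.6225, -2.1443]  P^-=[0.3064 0.0348; 0.0348 0.3996]  S=[0.9188 0.0213; 0.0213 0.7752]  K=[0.3448 -0.0793; 0.1350 0.4988]  nu=[-0.4715, 2.2938]  x^+=[-1.9668, -1.0639]  P^+=[0.1935 0.0192; 0.0192 0.1871]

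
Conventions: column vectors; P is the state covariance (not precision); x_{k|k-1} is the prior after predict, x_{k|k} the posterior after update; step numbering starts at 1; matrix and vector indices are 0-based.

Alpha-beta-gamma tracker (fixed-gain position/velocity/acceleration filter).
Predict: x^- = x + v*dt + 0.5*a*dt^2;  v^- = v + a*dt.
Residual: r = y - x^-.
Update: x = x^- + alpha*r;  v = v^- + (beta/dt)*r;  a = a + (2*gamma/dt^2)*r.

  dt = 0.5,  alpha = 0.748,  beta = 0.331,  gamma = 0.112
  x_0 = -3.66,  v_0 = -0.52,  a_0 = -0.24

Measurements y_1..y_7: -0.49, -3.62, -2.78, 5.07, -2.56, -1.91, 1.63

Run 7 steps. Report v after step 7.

v_post = -0.0569

step 1: x_pred=-3.9500  r=3.4600  x^+=-1.3619  v^+=1.6505  a^+=2.8602
step 2: x_pred=-0.1791  r=-3.4409  x^+=-2.7529  v^+=0.8028  a^+=-0.2229
step 3: x_pred=-2.3794  r=-0.4006  x^+=-2.6790  v^+=0.4261  a^+=-0.5818
step 4: x_pred=-2.5387  r=7.6087  x^+=3.1526  v^+=5.1722  a^+=6.2356
step 5: x_pred=6.5181  r=-9.0781  x^+=-0.2723  v^+=2.2803  a^+=-1.8984
step 6: x_pred=0.6305  r=-2.5405  x^+=-1.2698  v^+=-0.3508  a^+=-4.1747
step 7: x_pred=-1.9670  r=3.5970  x^+=0.7236  v^+=-0.0569  a^+=-0.9518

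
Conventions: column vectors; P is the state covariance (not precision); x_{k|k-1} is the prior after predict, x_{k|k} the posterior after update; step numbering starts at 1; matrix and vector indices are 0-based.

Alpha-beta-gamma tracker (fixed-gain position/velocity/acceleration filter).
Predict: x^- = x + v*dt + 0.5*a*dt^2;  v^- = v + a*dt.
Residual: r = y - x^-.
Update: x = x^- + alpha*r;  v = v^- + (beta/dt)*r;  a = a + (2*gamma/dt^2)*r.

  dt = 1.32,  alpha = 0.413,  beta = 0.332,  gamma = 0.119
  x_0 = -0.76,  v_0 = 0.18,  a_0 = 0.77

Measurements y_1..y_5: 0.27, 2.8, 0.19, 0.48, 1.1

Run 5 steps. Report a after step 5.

a_post = -1.1690

step 1: x_pred=0.1484  r=0.1216  x^+=0.1986  v^+=1.2270  a^+=0.7866
step 2: x_pred=2.5035  r=0.2965  x^+=2.6260  v^+=2.3399  a^+=0.8271
step 3: x_pred=6.4352  r=-6.2452  x^+=3.8559  v^+=1.8609  a^+=-0.0259
step 4: x_pred=6.2897  r=-5.8097  x^+=3.8903  v^+=0.3654  a^+=-0.8195
step 5: x_pred=3.6587  r=-2.5587  x^+=2.6019  v^+=-1.3599  a^+=-1.1690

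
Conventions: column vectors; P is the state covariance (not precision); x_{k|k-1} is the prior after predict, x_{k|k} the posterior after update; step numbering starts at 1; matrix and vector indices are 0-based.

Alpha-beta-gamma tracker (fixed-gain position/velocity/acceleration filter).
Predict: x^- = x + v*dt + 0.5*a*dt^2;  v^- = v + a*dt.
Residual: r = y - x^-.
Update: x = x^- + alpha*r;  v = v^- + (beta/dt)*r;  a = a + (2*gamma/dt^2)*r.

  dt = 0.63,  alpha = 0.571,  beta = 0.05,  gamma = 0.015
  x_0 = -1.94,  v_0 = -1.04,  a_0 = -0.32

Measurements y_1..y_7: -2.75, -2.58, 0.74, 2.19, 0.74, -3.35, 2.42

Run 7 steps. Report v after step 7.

step 1: x_pred=-2.6587  r=-0.0913  x^+=-2.7108  v^+=-1.2488  a^+=-0.3269
step 2: x_pred=-3.5625  r=0.9825  x^+=-3.0015  v^+=-1.3768  a^+=-0.2526
step 3: x_pred=-3.9190  r=4.6590  x^+=-1.2587  v^+=-1.1662  a^+=0.0995
step 4: x_pred=-1.9737  r=4.1637  x^+=0.4038  v^+=-0.7731  a^+=0.4142
step 5: x_pred=-0.0011  r=0.7411  x^+=0.4221  v^+=-0.4533  a^+=0.4702
step 6: x_pred=0.2298  r=-3.5798  x^+=-1.8143  v^+=-0.4412  a^+=0.1997
step 7: x_pred=-2.0526  r=4.4726  x^+=0.5013  v^+=0.0396  a^+=0.5377

v_post = 0.0396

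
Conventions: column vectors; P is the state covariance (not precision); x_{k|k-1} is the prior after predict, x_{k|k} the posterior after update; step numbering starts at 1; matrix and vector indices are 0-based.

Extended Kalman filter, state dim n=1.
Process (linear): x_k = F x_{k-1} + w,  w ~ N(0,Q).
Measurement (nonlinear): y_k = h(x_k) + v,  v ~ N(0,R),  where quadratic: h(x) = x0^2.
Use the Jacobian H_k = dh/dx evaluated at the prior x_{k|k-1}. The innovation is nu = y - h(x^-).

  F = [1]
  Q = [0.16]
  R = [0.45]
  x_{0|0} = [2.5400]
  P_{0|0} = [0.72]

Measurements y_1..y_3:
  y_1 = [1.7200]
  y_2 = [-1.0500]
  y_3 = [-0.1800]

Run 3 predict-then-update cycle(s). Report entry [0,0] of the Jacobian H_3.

step 1: x^-=[2.5400]  P^-=[0.8800]  H_jac=[5.0800]  S=[23.1596]  K=[0.1930]  nu=[-4.7316]  x^+=[1.6267]  P^+=[0.0171]
step 2: x^-=[1.6267]  P^-=[0.1771]  H_jac=[3.2534]  S=[2.3245]  K=[0.2479]  nu=[-3.6961]  x^+=[0.7105]  P^+=[0.0343]
step 3: x^-=[0.7105]  P^-=[0.1943]  H_jac=[1.4211]  S=[0.8423]  K=[0.3278]  nu=[-0.6849]  x^+=[0.4861]  P^+=[0.1038]

H_jac[0,0] = 1.4211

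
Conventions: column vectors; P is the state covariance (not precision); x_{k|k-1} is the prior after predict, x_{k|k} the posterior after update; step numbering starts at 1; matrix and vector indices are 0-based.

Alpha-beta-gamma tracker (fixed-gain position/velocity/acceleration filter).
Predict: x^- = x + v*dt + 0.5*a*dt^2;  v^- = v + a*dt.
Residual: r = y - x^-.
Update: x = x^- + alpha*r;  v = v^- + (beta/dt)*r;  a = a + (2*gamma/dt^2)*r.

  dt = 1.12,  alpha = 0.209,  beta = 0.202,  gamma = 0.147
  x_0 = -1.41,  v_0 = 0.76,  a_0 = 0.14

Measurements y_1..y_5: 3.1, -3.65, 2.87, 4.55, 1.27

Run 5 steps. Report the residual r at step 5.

resid = -3.0943

step 1: x_pred=-0.4710  r=3.5710  x^+=0.2753  v^+=1.5609  a^+=0.9770
step 2: x_pred=2.6362  r=-6.2862  x^+=1.3224  v^+=1.5213  a^+=-0.4964
step 3: x_pred=2.7149  r=0.1551  x^+=2.7473  v^+=0.9933  a^+=-0.4600
step 4: x_pred=3.5713  r=0.9787  x^+=3.7758  v^+=0.6546  a^+=-0.2306
step 5: x_pred=4.3643  r=-3.0943  x^+=3.7176  v^+=-0.1618  a^+=-0.9559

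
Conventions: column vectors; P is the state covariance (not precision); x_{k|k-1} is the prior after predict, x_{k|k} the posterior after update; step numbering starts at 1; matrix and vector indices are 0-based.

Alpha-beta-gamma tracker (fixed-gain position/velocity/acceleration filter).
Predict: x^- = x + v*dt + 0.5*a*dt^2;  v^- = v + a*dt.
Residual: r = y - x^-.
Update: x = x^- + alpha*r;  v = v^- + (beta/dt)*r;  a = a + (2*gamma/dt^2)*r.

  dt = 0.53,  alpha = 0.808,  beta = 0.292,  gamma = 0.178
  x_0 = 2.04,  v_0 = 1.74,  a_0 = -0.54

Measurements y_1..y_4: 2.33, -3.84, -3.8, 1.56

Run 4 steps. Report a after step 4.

step 1: x_pred=2.8864  r=-0.5564  x^+=2.4368  v^+=1.1473  a^+=-1.2451
step 2: x_pred=2.8700  r=-6.7100  x^+=-2.5517  v^+=-3.2095  a^+=-9.7491
step 3: x_pred=-5.6219  r=1.8219  x^+=-4.1498  v^+=-7.3727  a^+=-7.4400
step 4: x_pred=-9.1023  r=10.6623  x^+=-0.4872  v^+=-5.4416  a^+=6.0729

a_post = 6.0729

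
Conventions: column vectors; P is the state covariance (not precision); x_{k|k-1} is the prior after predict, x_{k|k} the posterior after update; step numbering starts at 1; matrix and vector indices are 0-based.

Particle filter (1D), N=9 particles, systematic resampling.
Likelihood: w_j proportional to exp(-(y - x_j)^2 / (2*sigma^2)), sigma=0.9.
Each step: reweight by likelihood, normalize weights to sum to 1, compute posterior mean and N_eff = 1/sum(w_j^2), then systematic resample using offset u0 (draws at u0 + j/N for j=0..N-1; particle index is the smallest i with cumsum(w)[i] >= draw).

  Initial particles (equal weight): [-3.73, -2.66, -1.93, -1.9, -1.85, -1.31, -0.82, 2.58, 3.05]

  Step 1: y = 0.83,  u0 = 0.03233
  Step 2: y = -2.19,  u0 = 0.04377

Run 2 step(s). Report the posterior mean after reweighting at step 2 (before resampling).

step 1: w=[0.0000, 0.0011, 0.0191, 0.0211, 0.0250, 0.1244, 0.3915, 0.3174, 0.1003]  mean=0.5147  Neff=3.5583  idx=[3, 5, 6, 6, 6, 7, 7, 7, 8]
step 2: w=[0.3781, 0.2469, 0.1250, 0.1250, 0.1250, 0.0000, 0.0000, 0.0000, 0.0000]  mean=-1.3493  Neff=3.9876  idx=[0, 0, 0, 0, 1, 1, 2, 3, 4]

post_mean = -1.3493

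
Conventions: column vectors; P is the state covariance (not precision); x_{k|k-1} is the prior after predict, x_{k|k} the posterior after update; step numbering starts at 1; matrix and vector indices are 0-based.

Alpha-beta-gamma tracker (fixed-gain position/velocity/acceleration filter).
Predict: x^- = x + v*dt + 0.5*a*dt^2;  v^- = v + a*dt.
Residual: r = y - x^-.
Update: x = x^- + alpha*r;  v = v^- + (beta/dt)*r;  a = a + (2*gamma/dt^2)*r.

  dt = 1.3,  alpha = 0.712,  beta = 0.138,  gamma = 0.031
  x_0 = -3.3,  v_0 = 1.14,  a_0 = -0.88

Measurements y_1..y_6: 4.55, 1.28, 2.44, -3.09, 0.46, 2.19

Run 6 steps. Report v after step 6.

v_post = -2.3818

step 1: x_pred=-2.5616  r=7.1116  x^+=2.5019  v^+=0.7509  a^+=-0.6191
step 2: x_pred=2.9549  r=-1.6749  x^+=1.7624  v^+=-0.2317  a^+=-0.6805
step 3: x_pred=0.8861  r=1.5539  x^+=1.9925  v^+=-0.9515  a^+=-0.6235
step 4: x_pred=0.2287  r=-3.3187  x^+=-2.1342  v^+=-2.1144  a^+=-0.7453
step 5: x_pred=-5.5127  r=5.9727  x^+=-1.2601  v^+=-2.4492  a^+=-0.5262
step 6: x_pred=-4.8887  r=7.0787  x^+=0.1513  v^+=-2.3818  a^+=-0.2665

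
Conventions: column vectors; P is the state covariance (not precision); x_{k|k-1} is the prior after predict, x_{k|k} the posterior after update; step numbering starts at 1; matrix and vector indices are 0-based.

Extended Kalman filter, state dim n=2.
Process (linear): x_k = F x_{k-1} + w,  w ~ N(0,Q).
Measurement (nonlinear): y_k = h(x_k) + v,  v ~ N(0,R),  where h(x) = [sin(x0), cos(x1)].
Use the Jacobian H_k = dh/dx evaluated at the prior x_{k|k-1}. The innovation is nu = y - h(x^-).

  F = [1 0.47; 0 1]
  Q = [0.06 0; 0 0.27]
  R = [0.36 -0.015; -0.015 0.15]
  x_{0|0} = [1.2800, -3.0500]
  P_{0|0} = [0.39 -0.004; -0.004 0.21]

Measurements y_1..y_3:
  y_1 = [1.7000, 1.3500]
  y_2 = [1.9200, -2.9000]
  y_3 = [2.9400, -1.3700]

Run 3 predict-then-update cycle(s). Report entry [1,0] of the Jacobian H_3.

H_jac[1,0] = 0.0000

step 1: x^-=[-0.1535, -3.0500]  P^-=[0.4926 0.0947; 0.0947 0.4800]  H_jac=[0.9882 0.0000; 0.0000 0.0915]  S=[0.8411 -0.0064; -0.0064 0.1540]  K=[0.5794 0.0805; 0.1135 0.2898]  nu=[1.8529, 2.3458]  x^+=[1.1089, -2.1599]  P^+=[0.2099 0.0369; 0.0369 0.4567]
step 2: x^-=[0.0937, -2.1599]  P^-=[0.4055 0.2516; 0.2516 0.7267]  H_jac=[0.9956 0.0000; 0.0000 0.8314]  S=[0.7619 0.1932; 0.1932 0.6523]  K=[0.4849 0.1770; 0.1014 0.8961]  nu=[1.8264, -2.3444]  x^+=[0.5645, -4.0755]  P^+=[0.1727 0.0232; 0.0232 0.1598]
step 3: x^-=[-1.3510, -4.0755]  P^-=[0.2898 0.0983; 0.0983 0.4298]  H_jac=[0.2180 0.0000; 0.0000 -0.8039]  S=[0.3738 -0.0322; -0.0322 0.4278]  K=[0.1541 -0.1731; -0.0124 -0.8087]  nu=[3.9159, -0.7753]  x^+=[-0.6133, -3.4970]  P^+=[0.2664 0.0352; 0.0352 0.1507]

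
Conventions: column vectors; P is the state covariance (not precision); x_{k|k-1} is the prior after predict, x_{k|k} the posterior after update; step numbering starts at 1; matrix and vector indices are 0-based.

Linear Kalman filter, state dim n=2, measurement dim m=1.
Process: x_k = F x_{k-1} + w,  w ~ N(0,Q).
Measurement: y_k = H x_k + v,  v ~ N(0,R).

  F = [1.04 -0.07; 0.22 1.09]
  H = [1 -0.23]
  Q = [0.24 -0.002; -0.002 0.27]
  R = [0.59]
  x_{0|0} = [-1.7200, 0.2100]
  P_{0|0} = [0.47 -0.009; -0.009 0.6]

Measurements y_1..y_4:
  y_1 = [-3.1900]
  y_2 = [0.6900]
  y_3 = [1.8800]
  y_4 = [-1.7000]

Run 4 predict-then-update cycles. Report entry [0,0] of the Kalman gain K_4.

K[0,0] = 0.4246

step 1: x^-=[-1.8035, -0.1495]  P^-=[0.7526 0.0497; 0.0497 1.0013]  S=[1.3727]  K=[0.5399; -0.1316]  nu=[-1.4209]  x^+=[-2.5707, 0.0374]  P^+=[0.3524 0.1472; 0.1472 0.9775]
step 2: x^-=[-2.6761, -0.5247]  P^-=[0.6045 0.1687; 0.1687 1.5191]  S=[1.1973]  K=[0.4725; -0.1509]  nu=[3.2454]  x^+=[-1.1426, -1.0146]  P^+=[0.3372 0.2541; 0.2541 1.4918]
step 3: x^-=[-1.1173, -1.3573]  P^-=[0.5750 0.2454; 0.2454 2.1805]  S=[1.1675]  K=[0.4442; -0.2194]  nu=[2.6851]  x^+=[0.0754, -1.9463]  P^+=[0.3447 0.3592; 0.3592 2.1244]
step 4: x^-=[0.2147, -2.1049]  P^-=[0.5709 0.3164; 0.3164 2.9829]  S=[1.1732]  K=[0.4246; -0.3151]  nu=[-2.3988]  x^+=[-0.8039, -1.3491]  P^+=[0.3594 0.4734; 0.4734 2.8664]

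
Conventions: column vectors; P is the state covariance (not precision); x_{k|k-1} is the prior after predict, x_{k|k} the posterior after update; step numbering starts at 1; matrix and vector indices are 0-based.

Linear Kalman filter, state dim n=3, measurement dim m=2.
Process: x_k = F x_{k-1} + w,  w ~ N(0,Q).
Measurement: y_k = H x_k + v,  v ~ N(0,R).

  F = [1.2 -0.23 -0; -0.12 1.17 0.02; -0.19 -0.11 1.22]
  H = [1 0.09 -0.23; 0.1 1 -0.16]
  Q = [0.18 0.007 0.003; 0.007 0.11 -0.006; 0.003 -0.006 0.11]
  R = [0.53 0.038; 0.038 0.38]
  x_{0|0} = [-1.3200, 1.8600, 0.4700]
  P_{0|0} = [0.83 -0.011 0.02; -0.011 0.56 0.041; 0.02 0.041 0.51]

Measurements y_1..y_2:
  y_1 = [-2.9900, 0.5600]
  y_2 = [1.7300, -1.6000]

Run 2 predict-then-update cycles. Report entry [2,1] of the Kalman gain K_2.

K[2,1] = -0.1326

step 1: x^-=[-2.0118, 2.3440, 0.6196]  P^-=[1.4109 -0.2787 -0.1533; -0.2787 0.8937 0.0110; -0.1533 0.0110 0.8851]  S=[2.0149 0.0363; 0.0363 1.2561]  K=[0.7073 -0.1104; -0.1121 0.6911; -0.1746 -0.1111]  nu=[-1.0467, -1.4837]  x^+=[-2.5882, 1.4359, 0.9673]  P^+=[0.3933 -0.0413 0.0823; -0.0413 0.2740 0.0720; 0.0823 0.0720 0.8067]
step 2: x^-=[-3.4361, 2.0100, 1.5139]  P^-=[0.7836 -0.1808 0.0242; -0.1808 0.5056 0.0862; 0.0242 0.0862 1.2690]  S=[1.3376 0.0007; 0.0007 0.8614]  K=[0.5696 -0.1238; -0.1162 0.5501; -0.1943 -0.1326]  nu=[5.3334, -3.0241]  x^+=[-0.0239, -0.2734, 0.8789]  P^+=[0.3366 -0.0338 0.1581; -0.0338 0.2270 0.1189; 0.1581 0.1189 1.2034]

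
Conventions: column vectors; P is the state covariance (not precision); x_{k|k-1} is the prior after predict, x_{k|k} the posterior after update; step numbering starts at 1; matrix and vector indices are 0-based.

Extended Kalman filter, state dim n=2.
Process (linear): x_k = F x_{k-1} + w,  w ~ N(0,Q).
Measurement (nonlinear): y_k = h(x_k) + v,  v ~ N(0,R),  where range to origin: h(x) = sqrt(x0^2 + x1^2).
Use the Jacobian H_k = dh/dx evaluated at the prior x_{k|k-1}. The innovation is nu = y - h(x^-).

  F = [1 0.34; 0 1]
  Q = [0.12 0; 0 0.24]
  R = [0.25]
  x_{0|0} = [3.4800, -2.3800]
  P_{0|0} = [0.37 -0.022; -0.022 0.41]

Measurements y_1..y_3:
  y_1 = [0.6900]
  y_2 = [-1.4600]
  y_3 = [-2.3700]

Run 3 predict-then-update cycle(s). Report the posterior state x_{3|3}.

x_post = [1.6830, 1.3545]

step 1: x^-=[2.6708, -2.3800]  P^-=[0.5224 0.1174; 0.1174 0.6500]  H_jac=[0.7466 -0.6653]  S=[0.7123]  K=[0.4379; -0.4841]  nu=[-2.8874]  x^+=[1.4063, -0.9823]  P^+=[0.3858 0.2684; 0.2684 0.4831]
step 2: x^-=[1.0723, -0.9823]  P^-=[0.7442 0.4327; 0.4327 0.7231]  H_jac=[0.7374 -0.6755]  S=[0.5536]  K=[0.4633; -0.3060]  nu=[-2.9142]  x^+=[-0.2780, -0.0904]  P^+=[0.6253 0.5111; 0.5111 0.6712]
step 3: x^-=[-0.3087, -0.0904]  P^-=[1.1705 0.7394; 0.7394 0.9112]  H_jac=[-0.9597 -0.2811]  S=[1.7990]  K=[-0.7400; -0.5368]  nu=[-2.6917]  x^+=[1.6830, 1.3545]  P^+=[0.1855 0.0248; 0.0248 0.3928]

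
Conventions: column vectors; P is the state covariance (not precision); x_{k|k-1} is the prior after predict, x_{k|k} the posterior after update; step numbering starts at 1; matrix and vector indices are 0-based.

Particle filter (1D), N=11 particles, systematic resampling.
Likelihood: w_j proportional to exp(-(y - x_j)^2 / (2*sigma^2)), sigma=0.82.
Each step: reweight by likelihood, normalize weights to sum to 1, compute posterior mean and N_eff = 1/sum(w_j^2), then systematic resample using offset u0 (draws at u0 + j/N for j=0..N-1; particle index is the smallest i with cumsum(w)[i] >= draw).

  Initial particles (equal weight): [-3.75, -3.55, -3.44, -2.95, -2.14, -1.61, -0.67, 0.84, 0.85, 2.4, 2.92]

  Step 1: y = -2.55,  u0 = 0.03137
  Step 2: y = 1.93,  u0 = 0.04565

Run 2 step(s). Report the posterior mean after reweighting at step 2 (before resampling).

step 1: w=[0.0918, 0.1273, 0.1486, 0.2377, 0.2363, 0.1388, 0.0193, 0.0001, 0.0000, 0.0000, 0.0000]  mean=-2.7507  Neff=5.5952  idx=[0, 1, 1, 2, 3, 3, 3, 4, 4, 5, 5]
step 2: w=[0.0000, 0.0000, 0.0000, 0.0000, 0.0001, 0.0001, 0.0001, 0.0237, 0.0237, 0.4761, 0.4761]  mean=-1.6356  Neff=2.2003  idx=[8, 9, 9, 9, 9, 9, 10, 10, 10, 10, 10]

post_mean = -1.6356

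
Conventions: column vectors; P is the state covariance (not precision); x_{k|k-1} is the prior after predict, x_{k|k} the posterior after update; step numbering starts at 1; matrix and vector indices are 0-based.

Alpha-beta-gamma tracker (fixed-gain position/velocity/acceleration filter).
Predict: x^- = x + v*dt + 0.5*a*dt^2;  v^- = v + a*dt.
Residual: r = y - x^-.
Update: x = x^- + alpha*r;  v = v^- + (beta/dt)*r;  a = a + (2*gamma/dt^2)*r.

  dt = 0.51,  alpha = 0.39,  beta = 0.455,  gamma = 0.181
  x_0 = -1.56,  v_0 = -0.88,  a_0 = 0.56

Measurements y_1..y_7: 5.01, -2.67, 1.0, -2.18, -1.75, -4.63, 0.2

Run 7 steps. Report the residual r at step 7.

step 1: x_pred=-1.9360  r=6.9460  x^+=0.7730  v^+=5.6025  a^+=10.2272
step 2: x_pred=4.9603  r=-7.6303  x^+=1.9845  v^+=4.0110  a^+=-0.3924
step 3: x_pred=3.9790  r=-2.9790  x^+=2.8172  v^+=1.1531  a^+=-4.5385
step 4: x_pred=2.8150  r=-4.9950  x^+=0.8670  v^+=-5.6179  a^+=-11.4905
step 5: x_pred=-3.4925  r=1.7425  x^+=-2.8129  v^+=-9.9235  a^+=-9.0653
step 6: x_pred=-9.0529  r=4.4229  x^+=-7.3279  v^+=-10.6009  a^+=-2.9097
step 7: x_pred=-13.1128  r=13.3128  x^+=-7.9208  v^+=-0.2078  a^+=15.6187

resid = 13.3128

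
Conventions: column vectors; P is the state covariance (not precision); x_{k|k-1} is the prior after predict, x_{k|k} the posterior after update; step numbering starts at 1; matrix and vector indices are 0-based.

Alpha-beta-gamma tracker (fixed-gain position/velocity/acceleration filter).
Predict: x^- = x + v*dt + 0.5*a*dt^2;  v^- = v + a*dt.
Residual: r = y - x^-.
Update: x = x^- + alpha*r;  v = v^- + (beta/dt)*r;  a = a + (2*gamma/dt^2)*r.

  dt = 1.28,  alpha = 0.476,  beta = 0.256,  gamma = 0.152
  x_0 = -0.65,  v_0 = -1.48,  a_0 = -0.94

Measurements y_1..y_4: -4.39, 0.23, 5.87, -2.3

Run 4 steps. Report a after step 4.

step 1: x_pred=-3.3144  r=-1.0756  x^+=-3.8264  v^+=-2.8983  a^+=-1.1396
step 2: x_pred=-8.4698  r=8.6998  x^+=-4.3287  v^+=-2.6170  a^+=0.4747
step 3: x_pred=-7.2896  r=13.1596  x^+=-1.0256  v^+=0.6225  a^+=2.9164
step 4: x_pred=2.1602  r=-4.4602  x^+=0.0372  v^+=3.4634  a^+=2.0888

a_post = 2.0888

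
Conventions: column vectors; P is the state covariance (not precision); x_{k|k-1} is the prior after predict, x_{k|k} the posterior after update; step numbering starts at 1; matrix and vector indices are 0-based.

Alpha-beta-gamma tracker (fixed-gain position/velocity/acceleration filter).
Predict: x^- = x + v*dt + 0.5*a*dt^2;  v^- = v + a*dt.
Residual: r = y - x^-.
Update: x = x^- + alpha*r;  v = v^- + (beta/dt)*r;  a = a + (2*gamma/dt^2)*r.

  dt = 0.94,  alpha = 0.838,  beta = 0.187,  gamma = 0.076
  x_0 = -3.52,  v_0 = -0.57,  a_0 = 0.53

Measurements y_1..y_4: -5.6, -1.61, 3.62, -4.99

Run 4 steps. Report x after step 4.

x_post = -3.2300

step 1: x_pred=-3.8216  r=-1.7784  x^+=-5.3119  v^+=-0.4256  a^+=0.2241
step 2: x_pred=-5.6130  r=4.0030  x^+=-2.2585  v^+=0.5814  a^+=0.9127
step 3: x_pred=-1.3087  r=4.9287  x^+=2.8215  v^+=2.4198  a^+=1.7605
step 4: x_pred=5.8740  r=-10.8640  x^+=-3.2300  v^+=1.9135  a^+=-0.1083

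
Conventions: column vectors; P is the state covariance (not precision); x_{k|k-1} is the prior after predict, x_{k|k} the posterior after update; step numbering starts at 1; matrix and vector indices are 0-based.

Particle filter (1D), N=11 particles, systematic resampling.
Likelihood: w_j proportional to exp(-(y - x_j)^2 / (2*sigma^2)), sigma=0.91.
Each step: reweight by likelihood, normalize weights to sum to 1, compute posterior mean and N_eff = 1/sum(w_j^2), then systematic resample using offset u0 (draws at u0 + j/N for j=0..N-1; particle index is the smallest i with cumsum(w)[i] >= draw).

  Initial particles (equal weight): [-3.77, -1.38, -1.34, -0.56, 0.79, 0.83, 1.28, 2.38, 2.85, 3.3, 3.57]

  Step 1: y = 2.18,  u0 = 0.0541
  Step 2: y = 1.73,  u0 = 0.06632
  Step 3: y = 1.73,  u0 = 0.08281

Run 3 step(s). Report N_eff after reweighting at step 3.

step 1: w=[0.0000, 0.0001, 0.0001, 0.0028, 0.0822, 0.0878, 0.1619, 0.2577, 0.2013, 0.1238, 0.0822]  mean=2.2320  Neff=5.8932  idx=[4, 5, 6, 6, 7, 7, 8, 8, 8, 9, 10]
step 2: w=[0.0934, 0.0976, 0.1409, 0.1409, 0.1234, 0.1234, 0.0746, 0.0746, 0.0746, 0.0359, 0.0206]  mean=1.9331  Neff=9.3618  idx=[0, 1, 2, 3, 3, 4, 5, 5, 6, 8, 9]
step 3: w=[0.0799, 0.0835, 0.1205, 0.1205, 0.1205, 0.1055, 0.1055, 0.1055, 0.0639, 0.0639, 0.0307]  mean=1.8141  Neff=10.0564  idx=[1, 2, 2, 3, 4, 5, 5, 6, 7, 8, 10]

N_eff = 10.0564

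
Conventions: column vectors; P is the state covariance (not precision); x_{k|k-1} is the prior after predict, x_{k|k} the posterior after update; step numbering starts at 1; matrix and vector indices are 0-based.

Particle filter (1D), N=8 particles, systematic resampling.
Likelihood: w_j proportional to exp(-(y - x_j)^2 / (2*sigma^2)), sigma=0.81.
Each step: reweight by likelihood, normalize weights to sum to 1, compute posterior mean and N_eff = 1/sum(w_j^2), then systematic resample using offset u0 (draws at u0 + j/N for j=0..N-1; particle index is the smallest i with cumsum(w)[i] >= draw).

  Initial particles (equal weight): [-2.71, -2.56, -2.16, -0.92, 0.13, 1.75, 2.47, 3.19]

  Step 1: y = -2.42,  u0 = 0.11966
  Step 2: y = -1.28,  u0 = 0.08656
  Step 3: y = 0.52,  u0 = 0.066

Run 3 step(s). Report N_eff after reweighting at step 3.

step 1: w=[0.3065, 0.3220, 0.3104, 0.0588, 0.0023, 0.0000, 0.0000, 0.0000]  mean=-2.3791  Neff=3.3623  idx=[0, 0, 1, 1, 1, 2, 2, 3]
step 2: w=[0.0639, 0.0639, 0.0870, 0.0870, 0.0870, 0.1681, 0.1681, 0.2749]  mean=-1.9939  Neff=6.1357  idx=[1, 2, 4, 5, 6, 6, 7, 7]
step 3: w=[0.0008, 0.0017, 0.0017, 0.0098, 0.0098, 0.0098, 0.4831, 0.4831]  mean=-0.9637  Neff=2.1409  idx=[6, 6, 6, 6, 7, 7, 7, 7]

N_eff = 2.1409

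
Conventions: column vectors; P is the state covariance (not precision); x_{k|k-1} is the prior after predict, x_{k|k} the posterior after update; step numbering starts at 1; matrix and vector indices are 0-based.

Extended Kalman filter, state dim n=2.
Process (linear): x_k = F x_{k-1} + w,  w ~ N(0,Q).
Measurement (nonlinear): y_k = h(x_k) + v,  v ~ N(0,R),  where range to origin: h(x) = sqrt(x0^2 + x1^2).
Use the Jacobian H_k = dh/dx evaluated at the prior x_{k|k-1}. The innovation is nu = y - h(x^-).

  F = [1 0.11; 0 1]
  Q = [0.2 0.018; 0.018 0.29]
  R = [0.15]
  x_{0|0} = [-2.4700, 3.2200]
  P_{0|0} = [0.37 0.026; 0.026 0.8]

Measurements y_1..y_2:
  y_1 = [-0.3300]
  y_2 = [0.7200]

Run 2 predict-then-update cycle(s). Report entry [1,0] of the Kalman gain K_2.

K[1,0] = -0.4774

step 1: x^-=[-2.1158, 3.2200]  P^-=[0.5854 0.1320; 0.1320 1.0900]  H_jac=[-0.5491 0.8357]  S=[0.9667]  K=[-0.2184; 0.8674]  nu=[-4.1829]  x^+=[-1.2021, -0.4081]  P^+=[0.5393 0.3151; 0.3151 0.3628]
step 2: x^-=[-1.2470, -0.4081]  P^-=[0.8130 0.3730; 0.3730 0.6528]  H_jac=[-0.9504 -0.3110]  S=[1.1680]  K=[-0.7608; -0.4774]  nu=[-0.5921]  x^+=[-0.7965, -0.1255]  P^+=[0.1368 -0.0512; -0.0512 0.3866]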